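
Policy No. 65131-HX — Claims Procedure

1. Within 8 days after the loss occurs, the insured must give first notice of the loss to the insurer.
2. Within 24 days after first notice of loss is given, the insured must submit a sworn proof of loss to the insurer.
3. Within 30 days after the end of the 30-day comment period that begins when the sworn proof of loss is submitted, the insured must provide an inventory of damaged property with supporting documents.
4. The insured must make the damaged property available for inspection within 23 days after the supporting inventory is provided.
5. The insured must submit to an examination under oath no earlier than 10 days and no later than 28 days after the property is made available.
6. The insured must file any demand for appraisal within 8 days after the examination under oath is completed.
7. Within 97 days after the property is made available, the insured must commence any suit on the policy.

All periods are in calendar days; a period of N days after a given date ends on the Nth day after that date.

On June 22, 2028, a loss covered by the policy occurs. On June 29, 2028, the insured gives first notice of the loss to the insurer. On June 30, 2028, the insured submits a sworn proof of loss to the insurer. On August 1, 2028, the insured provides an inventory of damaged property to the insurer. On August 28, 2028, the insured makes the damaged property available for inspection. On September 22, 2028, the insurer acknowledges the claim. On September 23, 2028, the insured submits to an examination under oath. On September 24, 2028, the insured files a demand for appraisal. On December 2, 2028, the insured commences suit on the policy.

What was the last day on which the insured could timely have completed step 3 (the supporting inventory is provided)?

August 29, 2028

The sworn proof of loss is submitted on June 30, 2028; the 30-day comment period therefore ends July 30, 2028, and step 3 runs from that date. 30 days after July 30, 2028 is August 29, 2028.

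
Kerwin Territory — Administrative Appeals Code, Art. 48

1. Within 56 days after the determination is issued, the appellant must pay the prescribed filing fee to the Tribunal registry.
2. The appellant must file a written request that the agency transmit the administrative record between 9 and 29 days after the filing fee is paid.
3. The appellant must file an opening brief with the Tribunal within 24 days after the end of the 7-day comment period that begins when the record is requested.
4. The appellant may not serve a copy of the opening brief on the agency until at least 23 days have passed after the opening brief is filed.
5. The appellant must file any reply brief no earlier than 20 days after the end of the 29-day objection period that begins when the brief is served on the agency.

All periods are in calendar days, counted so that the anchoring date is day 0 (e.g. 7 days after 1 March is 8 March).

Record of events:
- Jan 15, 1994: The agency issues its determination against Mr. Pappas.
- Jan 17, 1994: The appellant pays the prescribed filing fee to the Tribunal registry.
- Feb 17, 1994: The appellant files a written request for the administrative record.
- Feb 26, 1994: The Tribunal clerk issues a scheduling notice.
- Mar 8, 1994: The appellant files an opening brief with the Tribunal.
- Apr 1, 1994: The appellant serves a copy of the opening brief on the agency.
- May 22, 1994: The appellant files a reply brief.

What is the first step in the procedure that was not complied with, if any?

Step 2

Step 1: 56 days after Jan 15, 1994 (when the determination is issued) is Mar 12, 1994; Jan 17, 1994 is within that limit.
Step 2: the window is 9–29 days after Jan 17, 1994 (when the filing fee is paid), so Jan 26, 1994 through Feb 15, 1994; Feb 17, 1994 is 2 days past the end of the window.
The procedure was therefore not followed at step 2.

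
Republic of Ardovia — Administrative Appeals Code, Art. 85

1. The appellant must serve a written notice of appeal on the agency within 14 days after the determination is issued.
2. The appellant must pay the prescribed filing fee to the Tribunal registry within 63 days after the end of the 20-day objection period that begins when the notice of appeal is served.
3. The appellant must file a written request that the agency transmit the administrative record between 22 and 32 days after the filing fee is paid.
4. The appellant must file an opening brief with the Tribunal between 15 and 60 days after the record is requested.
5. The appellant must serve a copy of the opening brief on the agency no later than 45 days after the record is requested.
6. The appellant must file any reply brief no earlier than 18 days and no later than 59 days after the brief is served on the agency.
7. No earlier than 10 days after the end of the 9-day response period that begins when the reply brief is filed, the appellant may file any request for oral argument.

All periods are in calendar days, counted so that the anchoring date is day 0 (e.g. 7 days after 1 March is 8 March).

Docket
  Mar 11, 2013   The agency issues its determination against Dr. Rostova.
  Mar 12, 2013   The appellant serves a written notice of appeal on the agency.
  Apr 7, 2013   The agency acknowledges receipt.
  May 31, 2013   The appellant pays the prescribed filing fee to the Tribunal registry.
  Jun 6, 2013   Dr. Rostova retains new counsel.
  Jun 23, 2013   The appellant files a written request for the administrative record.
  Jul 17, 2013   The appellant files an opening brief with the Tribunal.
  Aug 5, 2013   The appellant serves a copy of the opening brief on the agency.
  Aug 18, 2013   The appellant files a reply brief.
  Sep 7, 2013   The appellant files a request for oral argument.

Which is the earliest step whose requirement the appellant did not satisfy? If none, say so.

(1) due by Mar 11, 2013 + 14 days = Mar 25, 2013; completed Mar 12, 2013, before the deadline.
(2) due by Apr 1, 2013 + 63 days = Jun 3, 2013; May 31, 2013 is within that limit.
(3) the permitted window runs from May 31, 2013 + 22 = Jun 22, 2013 to May 31, 2013 + 32 = Jul 2, 2013; Jun 23, 2013 falls inside that range.
(4) the permitted window runs from Jun 23, 2013 + 15 = Jul 8, 2013 to Jun 23, 2013 + 60 = Aug 22, 2013; Jul 17, 2013 falls inside that range.
(5) due by Jun 23, 2013 + 45 days = Aug 7, 2013; completed Aug 5, 2013, before the deadline.
(6) the permitted window runs from Aug 5, 2013 + 18 = Aug 23, 2013 to Aug 5, 2013 + 59 = Oct 3, 2013; done Aug 18, 2013 — 5 days before the window opened.
No need to go further; step 6 was not satisfied.

Step 6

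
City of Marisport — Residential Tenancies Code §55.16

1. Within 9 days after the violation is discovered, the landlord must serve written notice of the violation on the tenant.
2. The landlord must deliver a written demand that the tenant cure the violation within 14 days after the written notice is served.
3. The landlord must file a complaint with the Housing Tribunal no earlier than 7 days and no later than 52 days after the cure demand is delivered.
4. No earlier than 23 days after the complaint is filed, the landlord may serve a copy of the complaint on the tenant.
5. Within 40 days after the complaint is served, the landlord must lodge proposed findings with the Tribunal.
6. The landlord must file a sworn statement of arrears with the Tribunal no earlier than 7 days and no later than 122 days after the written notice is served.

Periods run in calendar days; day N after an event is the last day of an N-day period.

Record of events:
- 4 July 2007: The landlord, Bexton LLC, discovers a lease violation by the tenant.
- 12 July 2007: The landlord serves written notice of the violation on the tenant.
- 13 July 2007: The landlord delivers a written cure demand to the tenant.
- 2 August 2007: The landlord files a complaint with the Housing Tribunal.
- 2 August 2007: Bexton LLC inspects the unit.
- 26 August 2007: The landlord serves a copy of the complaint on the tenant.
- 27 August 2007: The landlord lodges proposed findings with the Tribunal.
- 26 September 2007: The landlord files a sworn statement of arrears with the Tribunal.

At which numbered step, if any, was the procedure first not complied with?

None — every step was satisfied

Step 1: 9 days after 4 July 2007 (when the violation is discovered) is 13 July 2007; done 12 July 2007 — timely.
Step 2: 14 days after 12 July 2007 (when the written notice is served) is 26 July 2007; completed 13 July 2007, before the deadline.
Step 3: the window is 7–52 days after 13 July 2007 (when the cure demand is delivered), so 20 July 2007 through 3 September 2007; done 2 August 2007, which is between those dates.
Step 4: the earliest permitted date is 23 days after 2 August 2007 (when the complaint is filed), i.e. 25 August 2007; done 26 August 2007 — permitted.
Step 5: 40 days after 26 August 2007 (when the complaint is served) is 5 October 2007; done 27 August 2007 — timely.
Step 6: the window is 7–122 days after 12 July 2007 (when the written notice is served), so 19 July 2007 through 11 November 2007; 26 September 2007 falls inside that range.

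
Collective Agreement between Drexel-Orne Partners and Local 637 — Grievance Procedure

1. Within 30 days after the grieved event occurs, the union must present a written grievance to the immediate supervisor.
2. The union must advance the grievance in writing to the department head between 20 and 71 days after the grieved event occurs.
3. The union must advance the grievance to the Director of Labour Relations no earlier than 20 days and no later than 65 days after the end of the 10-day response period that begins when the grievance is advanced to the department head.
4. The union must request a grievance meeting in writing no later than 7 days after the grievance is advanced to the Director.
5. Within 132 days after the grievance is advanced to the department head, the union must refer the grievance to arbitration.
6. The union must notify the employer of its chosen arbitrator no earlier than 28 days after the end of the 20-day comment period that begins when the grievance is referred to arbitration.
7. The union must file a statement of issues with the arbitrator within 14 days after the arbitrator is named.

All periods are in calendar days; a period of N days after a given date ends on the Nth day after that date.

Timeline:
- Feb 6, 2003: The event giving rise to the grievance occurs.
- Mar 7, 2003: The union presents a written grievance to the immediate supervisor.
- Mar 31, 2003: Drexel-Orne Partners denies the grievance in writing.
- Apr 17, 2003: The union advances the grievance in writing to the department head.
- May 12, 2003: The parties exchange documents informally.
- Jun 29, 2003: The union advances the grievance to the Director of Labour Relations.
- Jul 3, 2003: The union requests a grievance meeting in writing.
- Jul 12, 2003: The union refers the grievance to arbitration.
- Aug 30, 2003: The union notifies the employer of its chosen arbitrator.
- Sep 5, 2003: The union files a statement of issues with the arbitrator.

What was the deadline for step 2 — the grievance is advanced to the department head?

Step 2 runs from Feb 6, 2003, when the grieved event occurs. The window is 20–71 days after Feb 6, 2003; it closes on Apr 18, 2003.

Apr 18, 2003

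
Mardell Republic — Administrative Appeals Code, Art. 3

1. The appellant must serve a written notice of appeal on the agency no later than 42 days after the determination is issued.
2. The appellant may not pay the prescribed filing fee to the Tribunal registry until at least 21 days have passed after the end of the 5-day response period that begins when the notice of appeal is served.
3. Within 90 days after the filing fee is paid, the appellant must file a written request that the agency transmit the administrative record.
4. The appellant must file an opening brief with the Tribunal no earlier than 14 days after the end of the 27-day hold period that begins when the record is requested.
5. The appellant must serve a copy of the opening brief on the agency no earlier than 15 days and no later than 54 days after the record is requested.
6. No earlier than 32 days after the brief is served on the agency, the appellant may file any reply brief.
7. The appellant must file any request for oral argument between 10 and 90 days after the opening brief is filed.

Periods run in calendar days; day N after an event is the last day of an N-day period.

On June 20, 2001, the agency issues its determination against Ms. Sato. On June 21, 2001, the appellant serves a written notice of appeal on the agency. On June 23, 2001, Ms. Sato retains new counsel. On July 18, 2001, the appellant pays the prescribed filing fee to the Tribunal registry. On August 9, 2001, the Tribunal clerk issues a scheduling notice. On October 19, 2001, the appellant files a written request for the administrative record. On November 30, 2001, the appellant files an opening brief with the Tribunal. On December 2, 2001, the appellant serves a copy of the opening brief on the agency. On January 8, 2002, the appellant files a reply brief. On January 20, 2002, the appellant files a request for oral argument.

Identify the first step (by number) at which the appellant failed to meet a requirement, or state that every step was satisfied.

(1) due by June 20, 2001 + 42 days = August 1, 2001; done June 21, 2001 — timely.
(2) permitted from June 26, 2001 + 21 days = July 17, 2001 onward; done July 18, 2001 — permitted.
(3) due by July 18, 2001 + 90 days = October 16, 2001; October 19, 2001 misses that deadline by 3 days.

Step 3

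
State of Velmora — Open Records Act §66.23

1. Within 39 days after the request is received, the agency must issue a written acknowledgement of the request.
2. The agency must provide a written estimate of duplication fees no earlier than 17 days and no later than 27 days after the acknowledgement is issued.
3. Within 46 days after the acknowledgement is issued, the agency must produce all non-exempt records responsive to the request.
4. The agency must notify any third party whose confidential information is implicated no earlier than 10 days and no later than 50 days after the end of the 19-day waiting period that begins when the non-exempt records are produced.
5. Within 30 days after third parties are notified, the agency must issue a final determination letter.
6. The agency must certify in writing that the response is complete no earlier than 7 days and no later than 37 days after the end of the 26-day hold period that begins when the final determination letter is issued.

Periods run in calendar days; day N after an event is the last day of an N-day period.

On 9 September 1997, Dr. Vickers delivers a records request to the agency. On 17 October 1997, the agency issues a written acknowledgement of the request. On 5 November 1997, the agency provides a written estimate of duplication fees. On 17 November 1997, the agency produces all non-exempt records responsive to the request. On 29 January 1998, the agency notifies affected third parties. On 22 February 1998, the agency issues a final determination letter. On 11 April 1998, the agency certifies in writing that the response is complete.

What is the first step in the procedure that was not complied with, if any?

Step 4

(1) due by 9 September 1997 + 39 days = 18 October 1997; 17 October 1997 is within that limit.
(2) the permitted window runs from 17 October 1997 + 17 = 3 November 1997 to 17 October 1997 + 27 = 13 November 1997; done 5 November 1997 — within the window.
(3) due by 17 October 1997 + 46 days = 2 December 1997; done 17 November 1997 — timely.
(4) the permitted window runs from 6 December 1997 + 10 = 16 December 1997 to 6 December 1997 + 50 = 25 January 1998; 29 January 1998 is 4 days past the end of the window.
Later steps need not be reached.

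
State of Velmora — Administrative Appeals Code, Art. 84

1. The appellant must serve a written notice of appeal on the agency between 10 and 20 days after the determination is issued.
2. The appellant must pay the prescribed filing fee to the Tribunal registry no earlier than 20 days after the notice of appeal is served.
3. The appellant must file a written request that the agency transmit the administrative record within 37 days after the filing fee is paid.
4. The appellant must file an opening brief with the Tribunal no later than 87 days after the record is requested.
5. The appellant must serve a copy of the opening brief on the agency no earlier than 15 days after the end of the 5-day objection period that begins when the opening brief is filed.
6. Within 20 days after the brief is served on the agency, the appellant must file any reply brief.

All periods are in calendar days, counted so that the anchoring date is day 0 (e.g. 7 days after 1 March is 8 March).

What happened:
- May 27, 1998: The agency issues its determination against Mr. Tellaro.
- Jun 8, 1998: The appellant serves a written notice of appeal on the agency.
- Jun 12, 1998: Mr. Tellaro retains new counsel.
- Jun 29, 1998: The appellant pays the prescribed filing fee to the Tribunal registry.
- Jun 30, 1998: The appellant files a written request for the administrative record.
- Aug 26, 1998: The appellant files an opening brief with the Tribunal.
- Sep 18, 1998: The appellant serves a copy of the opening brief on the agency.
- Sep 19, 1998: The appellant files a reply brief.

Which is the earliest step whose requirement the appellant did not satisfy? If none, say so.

Step 1 — 10 and 20 days from May 27, 1998 (when the determination is issued) are Jun 6, 1998 and Jun 16, 1998 respectively; Jun 8, 1998 falls inside that range.
Step 2 — must wait 20 days from Jun 8, 1998 (when the notice of appeal is served), so not before Jun 28, 1998; Jun 29, 1998 is on or after that date.
Step 3 — counting 37 days from Jun 29, 1998 (when the filing fee is paid) gives a deadline of Aug 5, 1998; done Jun 30, 1998 — timely.
Step 4 — counting 87 days from Jun 30, 1998 (when the record is requested) gives a deadline of Sep 25, 1998; done Aug 26, 1998 — timely.
Step 5 — must wait 15 days from Aug 31, 1998 (end of the 5-day objection period, which began when the opening brief is filed on Aug 26, 1998), so not before Sep 15, 1998; done Sep 18, 1998, after the minimum wait.
Step 6 — counting 20 days from Sep 18, 1998 (when the brief is served on the agency) gives a deadline of Oct 8, 1998; completed Sep 19, 1998, before the deadline.

None — every step was satisfied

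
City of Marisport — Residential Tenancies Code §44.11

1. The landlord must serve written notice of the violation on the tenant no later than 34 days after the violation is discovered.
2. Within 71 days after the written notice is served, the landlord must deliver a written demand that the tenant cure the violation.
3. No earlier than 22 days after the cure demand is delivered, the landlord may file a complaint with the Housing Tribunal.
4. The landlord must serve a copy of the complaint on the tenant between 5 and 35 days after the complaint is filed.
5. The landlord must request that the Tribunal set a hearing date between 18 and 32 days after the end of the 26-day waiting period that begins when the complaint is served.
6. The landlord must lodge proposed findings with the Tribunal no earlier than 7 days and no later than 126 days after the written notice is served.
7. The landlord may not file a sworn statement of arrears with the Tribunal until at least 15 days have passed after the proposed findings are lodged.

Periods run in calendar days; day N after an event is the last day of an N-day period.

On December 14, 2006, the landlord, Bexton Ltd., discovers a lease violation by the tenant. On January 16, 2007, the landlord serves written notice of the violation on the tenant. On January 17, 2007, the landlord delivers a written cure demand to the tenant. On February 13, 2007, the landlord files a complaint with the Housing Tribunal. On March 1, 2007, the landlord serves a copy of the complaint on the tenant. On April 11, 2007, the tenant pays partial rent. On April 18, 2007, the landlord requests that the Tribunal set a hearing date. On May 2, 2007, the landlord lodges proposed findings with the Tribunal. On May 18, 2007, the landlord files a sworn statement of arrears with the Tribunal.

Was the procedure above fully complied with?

(1) due by December 14, 2006 + 34 days = January 17, 2007; completed January 16, 2007, before the deadline.
(2) due by January 16, 2007 + 71 days = March 28, 2007; January 17, 2007 is within that limit.
(3) permitted from January 17, 2007 + 22 days = February 8, 2007 onward; February 13, 2007 is on or after that date.
(4) the permitted window runs from February 13, 2007 + 5 = February 18, 2007 to February 13, 2007 + 35 = March 20, 2007; March 1, 2007 falls inside that range.
(5) the permitted window runs from March 27, 2007 + 18 = April 14, 2007 to March 27, 2007 + 32 = April 28, 2007; done April 18, 2007 — within the window.
(6) the permitted window runs from January 16, 2007 + 7 = January 23, 2007 to January 16, 2007 + 126 = May 22, 2007; May 2, 2007 falls inside that range.
(7) permitted from May 2, 2007 + 15 days = May 17, 2007 onward; May 18, 2007 is on or after that date.

Yes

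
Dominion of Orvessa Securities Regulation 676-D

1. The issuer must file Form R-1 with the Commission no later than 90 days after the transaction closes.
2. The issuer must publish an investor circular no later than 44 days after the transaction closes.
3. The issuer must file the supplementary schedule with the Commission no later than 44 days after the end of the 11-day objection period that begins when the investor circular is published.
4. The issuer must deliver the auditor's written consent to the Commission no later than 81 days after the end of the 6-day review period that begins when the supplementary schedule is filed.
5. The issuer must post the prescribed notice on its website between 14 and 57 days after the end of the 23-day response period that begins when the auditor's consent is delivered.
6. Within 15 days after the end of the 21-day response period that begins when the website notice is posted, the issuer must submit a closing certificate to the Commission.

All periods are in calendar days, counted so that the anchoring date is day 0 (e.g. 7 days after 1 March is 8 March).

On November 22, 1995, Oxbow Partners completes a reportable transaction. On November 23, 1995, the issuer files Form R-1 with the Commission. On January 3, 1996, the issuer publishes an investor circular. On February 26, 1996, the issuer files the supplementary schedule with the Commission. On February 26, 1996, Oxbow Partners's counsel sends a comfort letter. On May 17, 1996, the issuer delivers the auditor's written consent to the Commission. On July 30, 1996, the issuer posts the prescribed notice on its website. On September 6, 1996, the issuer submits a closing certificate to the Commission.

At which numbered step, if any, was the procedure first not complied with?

(1) due by November 22, 1995 + 90 days = February 20, 1996; completed November 23, 1995, before the deadline.
(2) due by November 22, 1995 + 44 days = January 5, 1996; done January 3, 1996 — timely.
(3) due by January 14, 1996 + 44 days = February 27, 1996; February 26, 1996 is within that limit.
(4) due by March 3, 1996 + 81 days = May 23, 1996; done May 17, 1996 — timely.
(5) the permitted window runs from June 9, 1996 + 14 = June 23, 1996 to June 9, 1996 + 57 = August 5, 1996; July 30, 1996 falls inside that range.
(6) due by August 20, 1996 + 15 days = September 4, 1996; done September 6, 1996 — 2 days late.

Step 6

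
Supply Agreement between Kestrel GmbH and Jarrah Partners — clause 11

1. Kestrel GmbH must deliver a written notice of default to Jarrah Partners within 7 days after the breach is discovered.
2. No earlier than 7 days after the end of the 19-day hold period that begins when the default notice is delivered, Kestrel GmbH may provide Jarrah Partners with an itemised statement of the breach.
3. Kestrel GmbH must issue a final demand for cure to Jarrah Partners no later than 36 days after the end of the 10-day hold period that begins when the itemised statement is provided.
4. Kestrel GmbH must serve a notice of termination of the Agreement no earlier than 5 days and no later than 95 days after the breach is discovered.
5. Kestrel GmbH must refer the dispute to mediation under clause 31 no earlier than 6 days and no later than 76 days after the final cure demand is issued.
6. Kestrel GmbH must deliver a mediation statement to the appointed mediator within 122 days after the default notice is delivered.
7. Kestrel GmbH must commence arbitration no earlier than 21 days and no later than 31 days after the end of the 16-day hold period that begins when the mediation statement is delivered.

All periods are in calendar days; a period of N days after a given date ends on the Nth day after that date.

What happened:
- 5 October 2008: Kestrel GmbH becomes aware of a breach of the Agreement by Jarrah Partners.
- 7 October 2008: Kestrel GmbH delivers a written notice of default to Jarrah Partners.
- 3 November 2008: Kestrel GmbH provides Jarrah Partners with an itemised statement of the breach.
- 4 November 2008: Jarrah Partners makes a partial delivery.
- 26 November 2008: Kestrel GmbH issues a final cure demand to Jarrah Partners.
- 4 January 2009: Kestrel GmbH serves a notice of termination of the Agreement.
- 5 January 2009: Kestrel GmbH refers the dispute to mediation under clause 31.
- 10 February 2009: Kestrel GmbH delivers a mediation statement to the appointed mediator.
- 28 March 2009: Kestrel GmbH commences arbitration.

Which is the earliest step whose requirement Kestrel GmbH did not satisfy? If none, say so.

Step 6

Step 1: 7 days after 5 October 2008 (when the breach is discovered) is 12 October 2008; done 7 October 2008 — timely.
Step 2: the earliest permitted date is 7 days after 26 October 2008 (end of the 19-day hold period, which began when the default notice is delivered on 7 October 2008), i.e. 2 November 2008; done 3 November 2008 — permitted.
Step 3: 36 days after 13 November 2008 (end of the 10-day hold period, which began when the itemised statement is provided on 3 November 2008) is 19 December 2008; 26 November 2008 is within that limit.
Step 4: the window is 5–95 days after 5 October 2008 (when the breach is discovered), so 10 October 2008 through 8 January 2009; done 4 January 2009, which is between those dates.
Step 5: the window is 6–76 days after 26 November 2008 (when the final cure demand is issued), so 2 December 2008 through 10 February 2009; 5 January 2009 falls inside that range.
Step 6: 122 days after 7 October 2008 (when the default notice is delivered) is 6 February 2009; 10 February 2009 misses that deadline by 4 days.
Later steps need not be reached.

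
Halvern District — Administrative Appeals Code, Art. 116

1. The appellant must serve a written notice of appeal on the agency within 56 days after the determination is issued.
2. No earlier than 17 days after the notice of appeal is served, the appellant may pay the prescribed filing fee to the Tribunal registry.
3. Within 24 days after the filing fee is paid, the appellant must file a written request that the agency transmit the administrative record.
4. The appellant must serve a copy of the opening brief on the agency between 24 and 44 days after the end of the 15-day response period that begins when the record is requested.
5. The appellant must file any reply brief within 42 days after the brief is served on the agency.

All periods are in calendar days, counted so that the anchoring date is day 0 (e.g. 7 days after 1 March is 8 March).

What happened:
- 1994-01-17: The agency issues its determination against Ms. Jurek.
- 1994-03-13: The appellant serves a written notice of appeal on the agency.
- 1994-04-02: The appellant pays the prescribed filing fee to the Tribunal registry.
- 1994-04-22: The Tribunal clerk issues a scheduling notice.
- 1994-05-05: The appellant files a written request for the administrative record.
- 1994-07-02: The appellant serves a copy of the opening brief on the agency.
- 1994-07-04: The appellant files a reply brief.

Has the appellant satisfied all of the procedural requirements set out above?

Step 1: 56 days after 1994-01-17 (when the determination is issued) is 1994-03-14; completed 1994-03-13, before the deadline.
Step 2: the earliest permitted date is 17 days after 1994-03-13 (when the notice of appeal is served), i.e. 1994-03-30; 1994-04-02 is on or after that date.
Step 3: 24 days after 1994-04-02 (when the filing fee is paid) is 1994-04-26; not done until 1994-05-05, 9 days after the deadline.
The analysis stops there.

No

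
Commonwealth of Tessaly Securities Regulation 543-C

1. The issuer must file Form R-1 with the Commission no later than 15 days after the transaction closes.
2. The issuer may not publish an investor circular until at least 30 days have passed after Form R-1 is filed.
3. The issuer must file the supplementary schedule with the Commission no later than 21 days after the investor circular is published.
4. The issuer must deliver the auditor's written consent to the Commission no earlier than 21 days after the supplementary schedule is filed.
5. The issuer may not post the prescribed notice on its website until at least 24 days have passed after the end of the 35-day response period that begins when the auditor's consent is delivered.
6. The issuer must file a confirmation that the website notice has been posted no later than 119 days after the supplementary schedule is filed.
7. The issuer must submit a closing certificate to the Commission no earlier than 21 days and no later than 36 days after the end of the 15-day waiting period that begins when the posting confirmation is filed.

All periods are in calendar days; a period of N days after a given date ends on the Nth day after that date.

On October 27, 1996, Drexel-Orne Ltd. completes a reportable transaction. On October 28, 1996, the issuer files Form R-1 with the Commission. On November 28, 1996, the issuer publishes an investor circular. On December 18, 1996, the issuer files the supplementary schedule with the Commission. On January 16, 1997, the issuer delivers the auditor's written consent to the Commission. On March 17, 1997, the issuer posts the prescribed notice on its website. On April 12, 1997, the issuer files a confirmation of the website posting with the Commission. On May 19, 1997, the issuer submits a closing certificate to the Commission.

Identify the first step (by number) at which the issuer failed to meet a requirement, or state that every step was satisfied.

None — every step was satisfied

Step 1 — counting 15 days from October 27, 1996 (when the transaction closes) gives a deadline of November 11, 1996; completed October 28, 1996, before the deadline.
Step 2 — must wait 30 days from October 28, 1996 (when Form R-1 is filed), so not before November 27, 1996; done November 28, 1996 — permitted.
Step 3 — counting 21 days from November 28, 1996 (when the investor circular is published) gives a deadline of December 19, 1996; completed December 18, 1996, before the deadline.
Step 4 — must wait 21 days from December 18, 1996 (when the supplementary schedule is filed), so not before January 8, 1997; done January 16, 1997, after the minimum wait.
Step 5 — must wait 24 days from February 20, 1997 (end of the 35-day response period, which began when the auditor's consent is delivered on January 16, 1997), so not before March 16, 1997; done March 17, 1997 — permitted.
Step 6 — counting 119 days from December 18, 1996 (when the supplementary schedule is filed) gives a deadline of April 16, 1997; completed April 12, 1997, before the deadline.
Step 7 — 21 and 36 days from April 27, 1997 (end of the 15-day waiting period, which began when the posting confirmation is filed on April 12, 1997) are May 18, 1997 and June 2, 1997 respectively; done May 19, 1997 — within the window.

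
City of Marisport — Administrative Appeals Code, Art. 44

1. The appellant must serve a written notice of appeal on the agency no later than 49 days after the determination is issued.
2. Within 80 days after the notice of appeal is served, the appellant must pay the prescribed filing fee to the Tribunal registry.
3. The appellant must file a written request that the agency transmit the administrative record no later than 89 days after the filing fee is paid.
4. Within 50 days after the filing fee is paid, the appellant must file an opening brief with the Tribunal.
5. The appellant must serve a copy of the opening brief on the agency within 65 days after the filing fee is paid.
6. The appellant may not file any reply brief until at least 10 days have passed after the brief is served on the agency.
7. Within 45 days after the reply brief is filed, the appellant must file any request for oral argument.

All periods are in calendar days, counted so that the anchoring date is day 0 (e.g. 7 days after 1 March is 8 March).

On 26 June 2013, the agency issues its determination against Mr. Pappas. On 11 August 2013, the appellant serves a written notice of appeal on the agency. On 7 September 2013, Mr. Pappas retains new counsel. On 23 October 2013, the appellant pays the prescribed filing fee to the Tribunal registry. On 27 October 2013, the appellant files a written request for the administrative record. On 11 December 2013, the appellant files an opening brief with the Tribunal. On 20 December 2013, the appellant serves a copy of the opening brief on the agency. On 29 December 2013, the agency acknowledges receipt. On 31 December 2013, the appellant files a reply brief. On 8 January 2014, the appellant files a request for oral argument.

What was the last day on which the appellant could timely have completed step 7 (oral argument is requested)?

Step 7 runs from 31 December 2013, when the reply brief is filed. 45 days after 31 December 2013 is 14 February 2014.

14 February 2014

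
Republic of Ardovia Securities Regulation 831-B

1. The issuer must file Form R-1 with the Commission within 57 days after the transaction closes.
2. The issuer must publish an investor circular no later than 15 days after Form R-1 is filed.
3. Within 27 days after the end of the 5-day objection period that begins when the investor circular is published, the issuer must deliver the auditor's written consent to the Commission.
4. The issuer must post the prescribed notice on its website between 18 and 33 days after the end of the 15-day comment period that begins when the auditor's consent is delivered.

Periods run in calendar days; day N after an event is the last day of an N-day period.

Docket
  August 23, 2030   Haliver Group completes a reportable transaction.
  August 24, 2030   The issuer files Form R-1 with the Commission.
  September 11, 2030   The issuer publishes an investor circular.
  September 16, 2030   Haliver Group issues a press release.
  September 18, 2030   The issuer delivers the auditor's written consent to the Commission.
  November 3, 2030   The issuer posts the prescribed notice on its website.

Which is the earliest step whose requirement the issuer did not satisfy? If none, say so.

Step 2

(1) due by August 23, 2030 + 57 days = October 19, 2030; done August 24, 2030 — timely.
(2) due by August 24, 2030 + 15 days = September 8, 2030; September 11, 2030 misses that deadline by 3 days.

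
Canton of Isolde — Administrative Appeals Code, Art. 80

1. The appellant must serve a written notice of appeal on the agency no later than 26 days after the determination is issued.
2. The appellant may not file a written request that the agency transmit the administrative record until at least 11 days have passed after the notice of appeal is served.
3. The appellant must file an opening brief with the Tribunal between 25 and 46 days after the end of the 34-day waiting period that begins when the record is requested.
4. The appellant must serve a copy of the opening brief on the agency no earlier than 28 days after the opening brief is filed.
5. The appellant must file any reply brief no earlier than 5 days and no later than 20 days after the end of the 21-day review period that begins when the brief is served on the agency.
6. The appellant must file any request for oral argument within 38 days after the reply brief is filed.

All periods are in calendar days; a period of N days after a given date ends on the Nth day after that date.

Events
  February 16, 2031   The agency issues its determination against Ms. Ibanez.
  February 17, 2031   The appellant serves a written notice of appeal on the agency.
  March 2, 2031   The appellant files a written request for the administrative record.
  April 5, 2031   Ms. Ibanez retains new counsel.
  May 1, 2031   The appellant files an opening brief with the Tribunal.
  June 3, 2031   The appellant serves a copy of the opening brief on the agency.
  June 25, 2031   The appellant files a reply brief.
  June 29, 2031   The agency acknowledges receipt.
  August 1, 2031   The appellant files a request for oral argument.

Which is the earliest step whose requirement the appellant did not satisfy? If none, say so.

Step 5

Step 1: 26 days after February 16, 2031 (when the determination is issued) is March 14, 2031; February 17, 2031 is within that limit.
Step 2: the earliest permitted date is 11 days after February 17, 2031 (when the notice of appeal is served), i.e. February 28, 2031; March 2, 2031 is on or after that date.
Step 3: the window is 25–46 days after April 5, 2031 (end of the 34-day waiting period, which began when the record is requested on March 2, 2031), so April 30, 2031 through May 21, 2031; done May 1, 2031 — within the window.
Step 4: the earliest permitted date is 28 days after May 1, 2031 (when the opening brief is filed), i.e. May 29, 2031; done June 3, 2031 — permitted.
Step 5: the window is 5–20 days after June 24, 2031 (end of the 21-day review period, which began when the brief is served on the agency on June 3, 2031), so June 29, 2031 through July 14, 2031; done June 25, 2031 — 4 days before the window opened.
Later steps need not be reached.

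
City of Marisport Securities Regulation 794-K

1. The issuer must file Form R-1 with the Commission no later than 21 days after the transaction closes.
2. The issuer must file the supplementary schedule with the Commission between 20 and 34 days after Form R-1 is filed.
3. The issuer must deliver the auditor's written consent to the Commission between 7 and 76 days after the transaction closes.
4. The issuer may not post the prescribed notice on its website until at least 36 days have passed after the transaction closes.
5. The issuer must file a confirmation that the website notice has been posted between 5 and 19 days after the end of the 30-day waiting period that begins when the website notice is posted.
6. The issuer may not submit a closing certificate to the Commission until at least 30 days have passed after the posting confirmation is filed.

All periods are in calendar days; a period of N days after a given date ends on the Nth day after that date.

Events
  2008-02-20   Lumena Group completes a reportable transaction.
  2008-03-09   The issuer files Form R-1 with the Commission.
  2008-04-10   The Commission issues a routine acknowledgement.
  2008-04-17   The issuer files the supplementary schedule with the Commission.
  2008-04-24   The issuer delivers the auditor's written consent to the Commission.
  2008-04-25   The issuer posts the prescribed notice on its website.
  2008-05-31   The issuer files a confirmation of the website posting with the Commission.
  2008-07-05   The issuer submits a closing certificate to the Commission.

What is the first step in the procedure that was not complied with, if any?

Step 1: 21 days after 2008-02-20 (when the transaction closes) is 2008-03-12; 2008-03-09 is within that limit.
Step 2: the window is 20–34 days after 2008-03-09 (when Form R-1 is filed), so 2008-03-29 through 2008-04-12; done 2008-04-17 — 5 days after the window closed.
No need to go further; step 2 was not satisfied.

Step 2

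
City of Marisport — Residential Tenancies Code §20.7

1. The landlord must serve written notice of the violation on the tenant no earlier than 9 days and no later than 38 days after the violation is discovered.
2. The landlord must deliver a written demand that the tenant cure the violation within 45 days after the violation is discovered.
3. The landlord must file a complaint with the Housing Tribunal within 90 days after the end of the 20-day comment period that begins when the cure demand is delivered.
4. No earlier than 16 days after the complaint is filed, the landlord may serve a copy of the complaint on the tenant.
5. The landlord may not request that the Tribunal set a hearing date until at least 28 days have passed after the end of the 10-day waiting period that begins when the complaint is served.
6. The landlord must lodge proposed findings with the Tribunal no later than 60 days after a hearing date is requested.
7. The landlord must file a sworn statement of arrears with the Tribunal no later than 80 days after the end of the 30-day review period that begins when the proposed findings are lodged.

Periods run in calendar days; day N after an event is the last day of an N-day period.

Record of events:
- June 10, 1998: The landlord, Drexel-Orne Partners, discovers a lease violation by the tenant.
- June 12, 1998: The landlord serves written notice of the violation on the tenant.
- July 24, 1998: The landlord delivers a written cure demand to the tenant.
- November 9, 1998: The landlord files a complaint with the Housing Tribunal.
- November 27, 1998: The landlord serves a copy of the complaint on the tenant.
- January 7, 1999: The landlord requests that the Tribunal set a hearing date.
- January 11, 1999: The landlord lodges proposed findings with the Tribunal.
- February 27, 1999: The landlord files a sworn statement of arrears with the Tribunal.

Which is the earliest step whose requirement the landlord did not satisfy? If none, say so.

Step 1

Step 1: the window is 9–38 days after June 10, 1998 (when the violation is discovered), so June 19, 1998 through July 18, 1998; June 12, 1998 is 7 days too early.
No need to go further; step 1 was not satisfied.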